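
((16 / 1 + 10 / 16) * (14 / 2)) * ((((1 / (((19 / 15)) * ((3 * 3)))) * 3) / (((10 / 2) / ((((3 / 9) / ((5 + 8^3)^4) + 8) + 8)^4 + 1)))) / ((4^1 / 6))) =3388335064373626380009517130942108784746122111723289 / 5627330734595141951803450561092909565653895896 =602121.19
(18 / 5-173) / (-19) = 847 / 95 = 8.92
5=5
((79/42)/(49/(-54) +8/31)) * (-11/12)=80817/30436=2.66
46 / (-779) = -46 / 779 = -0.06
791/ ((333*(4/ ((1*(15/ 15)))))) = 791/ 1332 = 0.59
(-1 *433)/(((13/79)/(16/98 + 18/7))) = -4583738/637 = -7195.82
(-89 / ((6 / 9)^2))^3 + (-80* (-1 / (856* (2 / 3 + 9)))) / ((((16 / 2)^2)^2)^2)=-209020677036834801 / 26029850624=-8030037.52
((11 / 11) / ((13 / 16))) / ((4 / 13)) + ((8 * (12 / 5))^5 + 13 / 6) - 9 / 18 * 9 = 2609194.30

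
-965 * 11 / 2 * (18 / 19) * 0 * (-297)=0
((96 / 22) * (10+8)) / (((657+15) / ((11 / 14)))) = 0.09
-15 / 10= -1.50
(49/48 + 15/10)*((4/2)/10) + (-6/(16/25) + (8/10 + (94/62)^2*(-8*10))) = -44274257/230640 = -191.96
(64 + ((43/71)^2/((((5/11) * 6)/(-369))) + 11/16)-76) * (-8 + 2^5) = -73727043/50410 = -1462.55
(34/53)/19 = 34/1007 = 0.03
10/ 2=5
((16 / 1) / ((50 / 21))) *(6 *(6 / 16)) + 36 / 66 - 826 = -810.33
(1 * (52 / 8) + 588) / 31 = 1189 / 62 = 19.18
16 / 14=8 / 7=1.14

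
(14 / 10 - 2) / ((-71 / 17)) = 51 / 355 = 0.14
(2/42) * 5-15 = -310/21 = -14.76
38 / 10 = 19 / 5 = 3.80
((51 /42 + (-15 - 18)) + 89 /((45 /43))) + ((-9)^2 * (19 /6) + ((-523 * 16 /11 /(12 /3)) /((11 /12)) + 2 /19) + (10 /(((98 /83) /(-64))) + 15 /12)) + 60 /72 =-8872575427 /20277180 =-437.56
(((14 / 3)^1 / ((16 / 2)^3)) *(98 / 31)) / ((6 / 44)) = 0.21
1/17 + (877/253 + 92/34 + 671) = 677.23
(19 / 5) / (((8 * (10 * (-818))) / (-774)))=7353 / 163600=0.04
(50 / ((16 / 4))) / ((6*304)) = 0.01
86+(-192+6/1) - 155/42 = -4355/42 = -103.69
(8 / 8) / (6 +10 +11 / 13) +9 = 1984 / 219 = 9.06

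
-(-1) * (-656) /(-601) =656 /601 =1.09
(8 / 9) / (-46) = -4 / 207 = -0.02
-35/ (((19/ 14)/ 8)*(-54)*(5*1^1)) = 392/ 513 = 0.76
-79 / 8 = -9.88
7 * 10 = 70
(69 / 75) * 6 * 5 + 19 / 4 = 647 / 20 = 32.35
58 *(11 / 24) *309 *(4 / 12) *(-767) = -25201319 / 12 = -2100109.92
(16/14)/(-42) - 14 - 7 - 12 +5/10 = -9563/294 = -32.53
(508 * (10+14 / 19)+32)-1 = 104221 / 19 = 5485.32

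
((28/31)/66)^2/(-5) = -196/5232645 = -0.00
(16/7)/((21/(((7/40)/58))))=1/3045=0.00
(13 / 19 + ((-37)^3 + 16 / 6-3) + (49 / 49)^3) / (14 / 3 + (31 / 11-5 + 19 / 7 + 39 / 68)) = -15117085984 / 1722863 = -8774.40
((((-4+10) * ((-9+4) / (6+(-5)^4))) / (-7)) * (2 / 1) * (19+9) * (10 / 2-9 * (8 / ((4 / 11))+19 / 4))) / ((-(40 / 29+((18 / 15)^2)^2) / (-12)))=-1538268750 / 4936313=-311.62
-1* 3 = -3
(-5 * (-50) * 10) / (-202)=-1250 / 101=-12.38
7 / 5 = 1.40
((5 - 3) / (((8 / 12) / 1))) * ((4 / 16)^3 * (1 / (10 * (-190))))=-3 / 121600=-0.00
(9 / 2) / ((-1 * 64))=-0.07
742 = 742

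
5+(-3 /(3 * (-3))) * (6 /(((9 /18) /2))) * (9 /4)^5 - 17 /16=465.26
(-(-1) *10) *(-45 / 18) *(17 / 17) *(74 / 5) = -370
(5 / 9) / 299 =5 / 2691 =0.00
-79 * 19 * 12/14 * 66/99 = -6004/7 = -857.71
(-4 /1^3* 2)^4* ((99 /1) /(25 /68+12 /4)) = 27574272 /229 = 120411.67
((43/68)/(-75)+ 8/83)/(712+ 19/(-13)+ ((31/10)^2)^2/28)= 1355208400/10998882317109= 0.00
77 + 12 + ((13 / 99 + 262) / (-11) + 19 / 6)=148837 / 2178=68.34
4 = 4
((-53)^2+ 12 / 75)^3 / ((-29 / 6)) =-2078263947713934 / 453125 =-4586513539.78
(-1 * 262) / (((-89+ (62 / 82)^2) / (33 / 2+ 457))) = 208539817 / 148648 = 1402.91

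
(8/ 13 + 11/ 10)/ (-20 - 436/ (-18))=2007/ 4940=0.41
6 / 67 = 0.09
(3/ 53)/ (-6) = -0.01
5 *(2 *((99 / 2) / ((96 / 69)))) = 11385 / 32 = 355.78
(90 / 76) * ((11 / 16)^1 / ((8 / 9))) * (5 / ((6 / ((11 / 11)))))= 7425 / 9728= 0.76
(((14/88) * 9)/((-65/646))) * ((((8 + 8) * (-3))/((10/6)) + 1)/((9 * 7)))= 44897/7150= 6.28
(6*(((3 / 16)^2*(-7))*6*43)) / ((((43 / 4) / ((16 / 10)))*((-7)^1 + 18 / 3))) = 567 / 10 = 56.70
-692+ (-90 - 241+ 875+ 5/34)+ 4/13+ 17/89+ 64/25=-142397893/983450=-144.79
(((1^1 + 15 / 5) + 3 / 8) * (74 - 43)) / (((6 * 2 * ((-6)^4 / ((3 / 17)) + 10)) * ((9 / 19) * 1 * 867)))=20615 / 5508793152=0.00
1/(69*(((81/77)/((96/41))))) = 2464/76383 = 0.03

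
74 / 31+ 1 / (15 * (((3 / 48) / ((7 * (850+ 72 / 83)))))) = 245291714 / 38595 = 6355.53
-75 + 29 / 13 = -946 / 13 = -72.77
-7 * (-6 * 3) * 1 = 126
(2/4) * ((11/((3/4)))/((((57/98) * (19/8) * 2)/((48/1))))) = 137984/1083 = 127.41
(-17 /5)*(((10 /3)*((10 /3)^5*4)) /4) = -3400000 /729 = -4663.92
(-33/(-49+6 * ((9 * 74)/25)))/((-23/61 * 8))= 50325/509864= 0.10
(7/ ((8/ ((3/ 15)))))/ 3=7/ 120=0.06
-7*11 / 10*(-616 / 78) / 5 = 11858 / 975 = 12.16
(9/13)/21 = 3/91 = 0.03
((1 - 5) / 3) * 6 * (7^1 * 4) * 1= -224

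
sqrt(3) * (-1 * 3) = -5.20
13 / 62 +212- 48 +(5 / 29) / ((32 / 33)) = 4729099 / 28768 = 164.39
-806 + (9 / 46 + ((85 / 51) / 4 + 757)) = -13355 / 276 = -48.39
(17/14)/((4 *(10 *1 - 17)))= -17/392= -0.04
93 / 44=2.11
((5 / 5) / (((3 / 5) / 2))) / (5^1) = 2 / 3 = 0.67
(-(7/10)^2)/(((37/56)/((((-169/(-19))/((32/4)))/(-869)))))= 57967/61090700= 0.00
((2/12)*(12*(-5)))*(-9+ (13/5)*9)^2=-10368/5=-2073.60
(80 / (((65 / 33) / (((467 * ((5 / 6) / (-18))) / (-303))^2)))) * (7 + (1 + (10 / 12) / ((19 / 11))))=1.75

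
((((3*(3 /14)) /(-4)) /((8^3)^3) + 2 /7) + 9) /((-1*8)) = -9970459793 /8589934592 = -1.16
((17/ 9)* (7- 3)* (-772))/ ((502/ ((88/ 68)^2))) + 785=29399059/ 38403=765.54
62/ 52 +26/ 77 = 3063/ 2002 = 1.53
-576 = -576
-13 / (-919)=13 / 919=0.01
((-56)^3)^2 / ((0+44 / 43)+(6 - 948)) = -663081058304 / 20231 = -32775495.94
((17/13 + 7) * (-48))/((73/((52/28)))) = -5184/511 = -10.14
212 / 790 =106 / 395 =0.27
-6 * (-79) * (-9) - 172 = -4438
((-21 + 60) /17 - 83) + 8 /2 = -1304 /17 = -76.71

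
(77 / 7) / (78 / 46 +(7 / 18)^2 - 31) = -81972 / 217249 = -0.38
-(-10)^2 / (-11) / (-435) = -20 / 957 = -0.02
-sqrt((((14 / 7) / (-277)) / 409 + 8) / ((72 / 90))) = -sqrt(513411021030) / 226586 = -3.16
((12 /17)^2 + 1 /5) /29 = 1009 /41905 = 0.02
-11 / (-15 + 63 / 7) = 11 / 6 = 1.83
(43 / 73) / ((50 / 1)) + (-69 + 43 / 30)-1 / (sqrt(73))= -369863 / 5475-sqrt(73) / 73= -67.67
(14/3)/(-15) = -14/45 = -0.31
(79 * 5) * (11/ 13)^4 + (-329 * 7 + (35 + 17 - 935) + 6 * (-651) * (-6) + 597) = 21049.49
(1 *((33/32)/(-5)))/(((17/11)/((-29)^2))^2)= -2824173033/46240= -61076.41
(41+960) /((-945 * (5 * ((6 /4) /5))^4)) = -2288 /10935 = -0.21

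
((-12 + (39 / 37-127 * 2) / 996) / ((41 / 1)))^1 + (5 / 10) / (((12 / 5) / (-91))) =-19397557 / 1007288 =-19.26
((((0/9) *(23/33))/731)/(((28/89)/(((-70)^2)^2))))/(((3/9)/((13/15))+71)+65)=0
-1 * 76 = -76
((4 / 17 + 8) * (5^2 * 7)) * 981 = 24034500 / 17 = 1413794.12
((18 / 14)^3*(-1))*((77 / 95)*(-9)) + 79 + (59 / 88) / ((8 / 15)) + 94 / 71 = 97.09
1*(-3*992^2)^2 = 8715437604864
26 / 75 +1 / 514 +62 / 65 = 1.30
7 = 7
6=6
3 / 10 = 0.30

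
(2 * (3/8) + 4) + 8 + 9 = 87/4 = 21.75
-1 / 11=-0.09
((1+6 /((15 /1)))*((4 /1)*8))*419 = 93856 /5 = 18771.20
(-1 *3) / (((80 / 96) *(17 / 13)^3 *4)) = -19773 / 49130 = -0.40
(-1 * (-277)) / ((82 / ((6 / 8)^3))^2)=201933 / 27541504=0.01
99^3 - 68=970231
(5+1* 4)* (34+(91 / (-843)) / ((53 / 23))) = 4550979 / 14893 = 305.58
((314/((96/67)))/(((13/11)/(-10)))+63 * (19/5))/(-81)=2519261/126360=19.94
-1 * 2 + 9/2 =5/2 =2.50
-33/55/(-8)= 3/40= 0.08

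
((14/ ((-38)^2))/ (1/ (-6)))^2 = 441/ 130321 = 0.00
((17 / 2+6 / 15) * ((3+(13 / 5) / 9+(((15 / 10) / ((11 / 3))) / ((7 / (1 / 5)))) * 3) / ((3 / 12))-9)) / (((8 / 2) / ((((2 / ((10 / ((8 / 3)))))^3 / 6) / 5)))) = 8478496 / 175415625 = 0.05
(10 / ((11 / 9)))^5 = 5904900000 / 161051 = 36664.78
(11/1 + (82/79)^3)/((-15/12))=-23899188/2465195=-9.69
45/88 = 0.51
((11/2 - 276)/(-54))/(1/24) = 1082/9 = 120.22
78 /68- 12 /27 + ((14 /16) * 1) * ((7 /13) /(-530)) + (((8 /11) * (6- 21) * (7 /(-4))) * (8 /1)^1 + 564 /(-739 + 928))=101569790851 /649368720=156.41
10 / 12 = 5 / 6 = 0.83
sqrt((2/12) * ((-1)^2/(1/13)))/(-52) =-sqrt(78)/312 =-0.03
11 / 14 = 0.79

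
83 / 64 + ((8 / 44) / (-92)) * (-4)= 21127 / 16192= 1.30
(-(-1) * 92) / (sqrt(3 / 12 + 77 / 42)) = 63.74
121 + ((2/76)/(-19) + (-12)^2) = 191329/722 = 265.00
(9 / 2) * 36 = 162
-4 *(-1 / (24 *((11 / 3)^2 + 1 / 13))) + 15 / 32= 12177 / 25312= 0.48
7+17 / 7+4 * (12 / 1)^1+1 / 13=5233 / 91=57.51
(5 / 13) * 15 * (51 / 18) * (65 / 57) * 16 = 17000 / 57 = 298.25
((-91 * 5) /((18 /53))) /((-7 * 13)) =265 /18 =14.72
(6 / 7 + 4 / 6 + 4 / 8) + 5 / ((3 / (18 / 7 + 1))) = 335 / 42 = 7.98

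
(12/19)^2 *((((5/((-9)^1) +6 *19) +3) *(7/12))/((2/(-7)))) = -94.83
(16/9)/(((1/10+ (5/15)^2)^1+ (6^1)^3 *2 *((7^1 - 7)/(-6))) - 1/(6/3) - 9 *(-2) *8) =80/6467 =0.01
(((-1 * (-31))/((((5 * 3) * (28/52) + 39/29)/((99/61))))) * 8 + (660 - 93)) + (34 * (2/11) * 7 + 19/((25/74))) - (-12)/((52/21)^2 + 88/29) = 25848785666919/36379003100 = 710.54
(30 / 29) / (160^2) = 3 / 74240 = 0.00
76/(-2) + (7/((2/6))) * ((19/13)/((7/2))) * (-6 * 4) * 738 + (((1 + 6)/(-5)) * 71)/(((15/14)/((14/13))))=-155458.53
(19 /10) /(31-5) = 19 /260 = 0.07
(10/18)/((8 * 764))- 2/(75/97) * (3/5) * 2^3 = -85371791/6876000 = -12.42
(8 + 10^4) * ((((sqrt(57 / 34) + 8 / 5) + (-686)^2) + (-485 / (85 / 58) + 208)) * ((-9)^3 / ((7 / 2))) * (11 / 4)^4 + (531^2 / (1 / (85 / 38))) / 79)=-400738269329669218347 / 7144760 - 13352284539 * sqrt(1938) / 3808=-56088570112465.79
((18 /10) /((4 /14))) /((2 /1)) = 63 /20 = 3.15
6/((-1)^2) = 6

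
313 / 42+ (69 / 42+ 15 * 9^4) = 2066906 / 21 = 98424.10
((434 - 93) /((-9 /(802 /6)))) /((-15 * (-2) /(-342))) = 2598079 /45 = 57735.09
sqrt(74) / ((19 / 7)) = 7*sqrt(74) / 19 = 3.17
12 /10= 6 /5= 1.20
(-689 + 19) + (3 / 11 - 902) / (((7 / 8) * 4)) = -10204 / 11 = -927.64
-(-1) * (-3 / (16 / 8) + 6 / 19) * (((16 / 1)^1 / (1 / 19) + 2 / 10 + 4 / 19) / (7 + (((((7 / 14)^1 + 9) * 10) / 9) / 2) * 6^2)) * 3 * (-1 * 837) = 653540481 / 142234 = 4594.83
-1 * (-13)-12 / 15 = 61 / 5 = 12.20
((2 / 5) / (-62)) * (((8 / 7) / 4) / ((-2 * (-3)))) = -1 / 3255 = -0.00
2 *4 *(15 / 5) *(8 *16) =3072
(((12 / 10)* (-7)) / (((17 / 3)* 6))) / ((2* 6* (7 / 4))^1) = -1 / 85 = -0.01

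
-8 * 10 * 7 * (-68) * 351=13366080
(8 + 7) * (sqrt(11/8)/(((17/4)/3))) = 12.42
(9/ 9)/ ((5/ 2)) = 2/ 5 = 0.40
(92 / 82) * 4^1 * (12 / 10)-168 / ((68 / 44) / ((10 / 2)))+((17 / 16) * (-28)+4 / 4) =-7902503 / 13940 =-566.89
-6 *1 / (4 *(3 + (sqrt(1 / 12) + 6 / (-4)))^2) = -54 / (sqrt(3) + 9)^2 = -0.47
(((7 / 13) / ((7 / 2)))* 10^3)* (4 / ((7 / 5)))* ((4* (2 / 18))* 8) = 1280000 / 819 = 1562.88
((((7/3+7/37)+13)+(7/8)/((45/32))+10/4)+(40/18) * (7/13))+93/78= 35021/1665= 21.03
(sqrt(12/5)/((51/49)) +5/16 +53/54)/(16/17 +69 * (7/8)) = 0.05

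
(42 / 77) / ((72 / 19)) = 19 / 132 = 0.14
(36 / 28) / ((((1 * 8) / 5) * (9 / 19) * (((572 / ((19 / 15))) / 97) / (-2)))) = -35017 / 48048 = -0.73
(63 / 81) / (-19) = -0.04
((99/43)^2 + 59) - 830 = -1415778/1849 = -765.70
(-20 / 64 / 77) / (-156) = 5 / 192192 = 0.00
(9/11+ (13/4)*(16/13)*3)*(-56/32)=-987/44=-22.43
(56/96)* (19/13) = 133/156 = 0.85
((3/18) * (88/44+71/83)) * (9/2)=2.14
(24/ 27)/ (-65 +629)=2/ 1269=0.00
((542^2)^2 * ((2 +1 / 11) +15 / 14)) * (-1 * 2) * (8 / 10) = -168107116431808 / 385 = -436641860861.84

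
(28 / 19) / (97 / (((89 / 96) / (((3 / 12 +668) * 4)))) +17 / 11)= 3916 / 743177533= 0.00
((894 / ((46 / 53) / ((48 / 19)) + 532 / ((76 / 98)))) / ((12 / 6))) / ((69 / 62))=11750736 / 20079667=0.59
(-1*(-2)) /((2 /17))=17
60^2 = 3600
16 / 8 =2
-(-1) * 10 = 10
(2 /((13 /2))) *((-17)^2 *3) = 3468 /13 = 266.77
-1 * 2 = -2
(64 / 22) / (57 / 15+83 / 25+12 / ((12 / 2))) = 0.32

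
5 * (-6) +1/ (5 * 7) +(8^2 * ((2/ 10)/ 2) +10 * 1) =-95/ 7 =-13.57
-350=-350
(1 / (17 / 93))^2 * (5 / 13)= 43245 / 3757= 11.51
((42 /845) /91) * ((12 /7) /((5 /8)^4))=294912 /48059375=0.01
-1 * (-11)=11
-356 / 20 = -89 / 5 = -17.80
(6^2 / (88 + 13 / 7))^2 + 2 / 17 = 0.28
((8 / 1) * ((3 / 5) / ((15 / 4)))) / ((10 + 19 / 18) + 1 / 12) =1152 / 10025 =0.11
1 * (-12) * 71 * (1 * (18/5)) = -15336/5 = -3067.20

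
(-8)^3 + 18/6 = -509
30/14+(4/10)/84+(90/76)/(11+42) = 229441/105735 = 2.17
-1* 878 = -878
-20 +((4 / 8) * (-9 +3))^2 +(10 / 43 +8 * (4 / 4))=-119 / 43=-2.77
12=12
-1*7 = -7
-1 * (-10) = 10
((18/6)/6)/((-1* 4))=-1/8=-0.12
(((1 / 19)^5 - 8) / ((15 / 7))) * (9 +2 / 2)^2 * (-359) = 995589835660 / 7428297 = 134026.66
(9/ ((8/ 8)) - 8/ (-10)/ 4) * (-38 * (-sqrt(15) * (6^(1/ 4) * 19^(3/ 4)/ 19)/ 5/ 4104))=23 * 2^(1/ 4) * sqrt(5) * 57^(3/ 4)/ 25650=0.05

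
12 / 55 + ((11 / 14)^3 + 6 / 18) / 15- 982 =-1333460501 / 1358280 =-981.73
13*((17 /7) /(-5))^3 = -63869 /42875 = -1.49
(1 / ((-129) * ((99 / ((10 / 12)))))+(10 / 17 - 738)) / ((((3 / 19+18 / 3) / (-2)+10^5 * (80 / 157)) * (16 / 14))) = -20057946590101 / 1583916959076408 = -0.01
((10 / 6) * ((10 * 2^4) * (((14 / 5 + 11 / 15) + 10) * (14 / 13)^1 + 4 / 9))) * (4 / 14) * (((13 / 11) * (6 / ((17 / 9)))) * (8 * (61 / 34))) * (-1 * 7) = -1372021760 / 3179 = -431589.10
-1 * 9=-9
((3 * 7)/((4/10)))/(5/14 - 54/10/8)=-14700/89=-165.17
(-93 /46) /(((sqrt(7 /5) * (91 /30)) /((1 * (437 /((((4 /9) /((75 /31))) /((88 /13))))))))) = -12696750 * sqrt(35) /8281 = -9070.76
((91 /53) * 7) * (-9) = -5733 /53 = -108.17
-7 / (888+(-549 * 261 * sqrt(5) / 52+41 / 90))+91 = 105618321900 * sqrt(5) / 203561659611929+18524145078476219 / 203561659611929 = 91.00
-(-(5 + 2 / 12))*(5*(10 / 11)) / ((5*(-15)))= -31 / 99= -0.31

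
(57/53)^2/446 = 3249/1252814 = 0.00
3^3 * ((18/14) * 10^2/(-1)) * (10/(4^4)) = -30375/224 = -135.60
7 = 7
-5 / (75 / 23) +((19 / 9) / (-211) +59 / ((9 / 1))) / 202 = -1439384 / 958995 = -1.50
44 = 44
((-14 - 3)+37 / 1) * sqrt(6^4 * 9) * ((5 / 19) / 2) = 284.21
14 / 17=0.82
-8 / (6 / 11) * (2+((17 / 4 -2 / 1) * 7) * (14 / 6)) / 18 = -1705 / 54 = -31.57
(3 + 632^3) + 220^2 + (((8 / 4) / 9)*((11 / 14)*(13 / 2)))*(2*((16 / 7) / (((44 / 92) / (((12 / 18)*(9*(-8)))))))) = 37115125993 / 147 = 252483850.29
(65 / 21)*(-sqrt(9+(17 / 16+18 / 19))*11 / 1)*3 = -715*sqrt(63593) / 532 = -338.92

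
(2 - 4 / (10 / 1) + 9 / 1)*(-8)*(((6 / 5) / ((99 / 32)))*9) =-81408 / 275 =-296.03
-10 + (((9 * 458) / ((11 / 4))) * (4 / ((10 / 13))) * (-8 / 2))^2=2940374391254 / 3025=972024592.15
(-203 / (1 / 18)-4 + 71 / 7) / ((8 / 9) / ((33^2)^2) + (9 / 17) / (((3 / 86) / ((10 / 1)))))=-4633221388455 / 192759600292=-24.04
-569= -569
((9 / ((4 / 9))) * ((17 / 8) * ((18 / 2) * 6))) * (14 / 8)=260253 / 64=4066.45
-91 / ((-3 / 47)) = 4277 / 3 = 1425.67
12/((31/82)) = 984/31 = 31.74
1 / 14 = 0.07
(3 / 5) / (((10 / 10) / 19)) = 57 / 5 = 11.40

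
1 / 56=0.02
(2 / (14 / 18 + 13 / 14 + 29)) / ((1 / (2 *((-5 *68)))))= -171360 / 3869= -44.29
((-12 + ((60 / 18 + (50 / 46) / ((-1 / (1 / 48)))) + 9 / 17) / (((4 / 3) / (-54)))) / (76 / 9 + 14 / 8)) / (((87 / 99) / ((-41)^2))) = -1046473126677 / 33291304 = -31433.83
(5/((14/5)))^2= 625/196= 3.19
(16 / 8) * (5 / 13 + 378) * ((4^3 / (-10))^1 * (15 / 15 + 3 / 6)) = -472224 / 65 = -7264.98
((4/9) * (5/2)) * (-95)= -105.56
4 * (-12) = -48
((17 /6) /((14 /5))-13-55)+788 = 60565 /84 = 721.01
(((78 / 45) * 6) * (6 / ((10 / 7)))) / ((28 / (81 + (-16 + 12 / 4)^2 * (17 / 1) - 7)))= 114933 / 25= 4597.32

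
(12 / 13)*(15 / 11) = 180 / 143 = 1.26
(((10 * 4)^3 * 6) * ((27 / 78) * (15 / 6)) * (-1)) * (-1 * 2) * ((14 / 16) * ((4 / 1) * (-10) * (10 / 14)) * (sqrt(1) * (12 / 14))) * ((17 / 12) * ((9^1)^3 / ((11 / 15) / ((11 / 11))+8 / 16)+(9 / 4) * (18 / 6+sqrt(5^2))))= -41376096000000 / 3367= -12288712800.71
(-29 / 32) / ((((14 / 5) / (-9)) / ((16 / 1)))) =1305 / 28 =46.61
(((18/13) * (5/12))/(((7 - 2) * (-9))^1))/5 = -1/390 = -0.00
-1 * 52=-52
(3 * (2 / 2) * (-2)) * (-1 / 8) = 0.75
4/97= 0.04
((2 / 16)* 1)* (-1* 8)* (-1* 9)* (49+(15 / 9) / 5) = 444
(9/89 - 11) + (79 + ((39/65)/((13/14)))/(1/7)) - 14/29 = 12102809/167765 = 72.14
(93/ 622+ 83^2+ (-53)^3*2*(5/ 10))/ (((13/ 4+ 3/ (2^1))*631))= -176632886/ 3728579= -47.37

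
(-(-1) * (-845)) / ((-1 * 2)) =845 / 2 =422.50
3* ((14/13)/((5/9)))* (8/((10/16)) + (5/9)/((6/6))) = 25242/325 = 77.67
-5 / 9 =-0.56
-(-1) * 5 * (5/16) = 25/16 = 1.56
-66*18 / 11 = -108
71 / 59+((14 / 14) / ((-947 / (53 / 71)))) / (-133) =1.20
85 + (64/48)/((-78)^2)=387856/4563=85.00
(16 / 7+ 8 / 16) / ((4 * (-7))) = -39 / 392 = -0.10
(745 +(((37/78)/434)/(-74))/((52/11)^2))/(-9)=-136388353799/1647644544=-82.78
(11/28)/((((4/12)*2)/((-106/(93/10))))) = -2915/434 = -6.72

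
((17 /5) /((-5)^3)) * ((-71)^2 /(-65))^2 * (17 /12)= -7343975809 /31687500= -231.76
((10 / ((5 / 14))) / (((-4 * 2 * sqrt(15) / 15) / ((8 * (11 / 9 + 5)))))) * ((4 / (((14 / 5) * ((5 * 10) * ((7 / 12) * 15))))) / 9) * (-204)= 49.94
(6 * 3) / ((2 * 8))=9 / 8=1.12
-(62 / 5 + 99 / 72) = -551 / 40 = -13.78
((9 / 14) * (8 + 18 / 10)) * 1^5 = 6.30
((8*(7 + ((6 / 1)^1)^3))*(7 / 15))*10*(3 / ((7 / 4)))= 14272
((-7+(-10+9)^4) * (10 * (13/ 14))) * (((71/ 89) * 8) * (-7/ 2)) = 110760/ 89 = 1244.49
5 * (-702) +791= -2719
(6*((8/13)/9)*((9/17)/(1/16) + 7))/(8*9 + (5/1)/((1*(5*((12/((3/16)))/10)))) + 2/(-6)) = 134656/1523795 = 0.09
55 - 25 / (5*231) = 12700 / 231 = 54.98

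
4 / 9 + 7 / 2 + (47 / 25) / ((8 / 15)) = 2689 / 360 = 7.47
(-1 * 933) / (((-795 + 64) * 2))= 933 / 1462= 0.64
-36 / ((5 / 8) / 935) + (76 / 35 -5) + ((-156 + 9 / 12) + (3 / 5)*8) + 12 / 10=-7561131 / 140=-54008.08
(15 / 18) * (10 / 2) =4.17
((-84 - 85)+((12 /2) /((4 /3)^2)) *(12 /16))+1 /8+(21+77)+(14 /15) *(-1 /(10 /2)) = -164473 /2400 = -68.53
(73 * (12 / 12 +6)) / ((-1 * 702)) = -0.73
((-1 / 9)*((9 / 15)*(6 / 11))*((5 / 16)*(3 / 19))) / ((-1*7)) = 3 / 11704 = 0.00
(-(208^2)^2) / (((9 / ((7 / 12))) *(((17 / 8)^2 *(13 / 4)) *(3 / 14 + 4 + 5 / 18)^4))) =-20302.19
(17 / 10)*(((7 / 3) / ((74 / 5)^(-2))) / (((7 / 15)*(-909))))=-46546 / 22725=-2.05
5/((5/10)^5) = 160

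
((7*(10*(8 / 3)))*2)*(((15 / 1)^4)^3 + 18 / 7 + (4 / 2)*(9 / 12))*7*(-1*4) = -1356281718750042560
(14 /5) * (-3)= -42 /5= -8.40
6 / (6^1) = 1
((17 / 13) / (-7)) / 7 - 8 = -5113 / 637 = -8.03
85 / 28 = 3.04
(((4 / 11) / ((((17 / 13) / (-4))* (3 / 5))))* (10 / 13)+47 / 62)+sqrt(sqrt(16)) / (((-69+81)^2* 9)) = -2503367 / 3756456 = -0.67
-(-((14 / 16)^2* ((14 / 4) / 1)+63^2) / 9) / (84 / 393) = 9513875 / 4608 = 2064.64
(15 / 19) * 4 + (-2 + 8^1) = 174 / 19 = 9.16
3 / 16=0.19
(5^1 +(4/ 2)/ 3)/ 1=17/ 3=5.67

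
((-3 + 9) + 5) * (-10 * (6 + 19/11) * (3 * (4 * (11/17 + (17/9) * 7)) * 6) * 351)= -297928800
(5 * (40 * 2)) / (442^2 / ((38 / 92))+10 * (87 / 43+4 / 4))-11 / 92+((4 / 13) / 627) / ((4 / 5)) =-658213082221 / 5573063113332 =-0.12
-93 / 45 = -31 / 15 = -2.07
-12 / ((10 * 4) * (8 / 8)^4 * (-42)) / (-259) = -1 / 36260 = -0.00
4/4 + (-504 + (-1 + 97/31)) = -15527/31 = -500.87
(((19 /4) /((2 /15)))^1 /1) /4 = 285 /32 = 8.91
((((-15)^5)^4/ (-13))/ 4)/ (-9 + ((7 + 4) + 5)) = -332525673007965087890625/ 364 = -913532068703200790908.31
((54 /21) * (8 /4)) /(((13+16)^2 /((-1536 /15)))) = -18432 /29435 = -0.63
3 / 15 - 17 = -84 / 5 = -16.80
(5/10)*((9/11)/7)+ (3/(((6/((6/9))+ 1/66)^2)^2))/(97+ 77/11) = 2095019823447/35845438378750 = 0.06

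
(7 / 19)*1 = 7 / 19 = 0.37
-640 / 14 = -320 / 7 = -45.71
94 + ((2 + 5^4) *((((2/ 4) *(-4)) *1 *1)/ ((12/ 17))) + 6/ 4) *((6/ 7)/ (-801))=179236/ 1869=95.90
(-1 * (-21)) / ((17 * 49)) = 3 / 119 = 0.03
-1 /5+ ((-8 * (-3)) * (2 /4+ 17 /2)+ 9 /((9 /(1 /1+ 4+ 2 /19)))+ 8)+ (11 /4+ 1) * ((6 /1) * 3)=56317 /190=296.41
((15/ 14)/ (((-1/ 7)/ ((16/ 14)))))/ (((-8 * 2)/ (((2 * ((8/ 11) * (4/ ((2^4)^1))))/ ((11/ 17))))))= 255/ 847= 0.30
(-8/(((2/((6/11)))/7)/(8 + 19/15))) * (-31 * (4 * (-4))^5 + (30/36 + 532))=-759089192036/165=-4600540557.79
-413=-413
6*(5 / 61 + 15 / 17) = 6000 / 1037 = 5.79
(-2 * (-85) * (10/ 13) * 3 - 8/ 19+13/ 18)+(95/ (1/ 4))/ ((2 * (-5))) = 1576591/ 4446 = 354.61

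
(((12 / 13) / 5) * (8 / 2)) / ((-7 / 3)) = -144 / 455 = -0.32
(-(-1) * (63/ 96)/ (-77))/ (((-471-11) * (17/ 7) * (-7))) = -3/ 2884288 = -0.00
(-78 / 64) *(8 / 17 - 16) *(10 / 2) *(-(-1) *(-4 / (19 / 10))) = -64350 / 323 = -199.23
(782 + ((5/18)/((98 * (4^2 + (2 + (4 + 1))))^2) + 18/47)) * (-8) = -6259.06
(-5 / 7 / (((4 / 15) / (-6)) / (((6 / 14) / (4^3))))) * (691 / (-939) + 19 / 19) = 0.03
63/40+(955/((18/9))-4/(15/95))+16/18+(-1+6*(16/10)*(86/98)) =8150651/17640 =462.06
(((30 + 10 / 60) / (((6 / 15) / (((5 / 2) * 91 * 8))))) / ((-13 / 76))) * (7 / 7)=-2407300 / 3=-802433.33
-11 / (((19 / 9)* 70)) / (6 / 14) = -33 / 190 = -0.17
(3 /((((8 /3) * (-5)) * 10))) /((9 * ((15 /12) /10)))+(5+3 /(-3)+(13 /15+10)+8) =22.85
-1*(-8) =8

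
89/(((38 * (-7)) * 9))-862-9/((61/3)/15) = -126856307/146034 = -868.68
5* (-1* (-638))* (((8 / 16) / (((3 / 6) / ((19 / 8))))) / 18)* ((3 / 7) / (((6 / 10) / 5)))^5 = 295947265625 / 1210104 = 244563.50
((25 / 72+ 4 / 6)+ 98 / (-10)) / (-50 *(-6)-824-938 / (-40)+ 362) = 3163 / 49878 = 0.06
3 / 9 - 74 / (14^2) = -13 / 294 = -0.04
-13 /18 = -0.72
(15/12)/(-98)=-5/392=-0.01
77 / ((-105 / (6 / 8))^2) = 11 / 2800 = 0.00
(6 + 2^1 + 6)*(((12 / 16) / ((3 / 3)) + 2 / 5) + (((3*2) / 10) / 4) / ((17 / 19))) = 1568 / 85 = 18.45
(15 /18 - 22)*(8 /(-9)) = 508 /27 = 18.81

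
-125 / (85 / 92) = -2300 / 17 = -135.29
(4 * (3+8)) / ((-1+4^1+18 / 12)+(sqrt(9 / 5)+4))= 7480 / 1409 -528 * sqrt(5) / 1409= 4.47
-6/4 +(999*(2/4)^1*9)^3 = 726815186259/8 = 90851898282.38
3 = 3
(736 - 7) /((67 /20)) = 14580 /67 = 217.61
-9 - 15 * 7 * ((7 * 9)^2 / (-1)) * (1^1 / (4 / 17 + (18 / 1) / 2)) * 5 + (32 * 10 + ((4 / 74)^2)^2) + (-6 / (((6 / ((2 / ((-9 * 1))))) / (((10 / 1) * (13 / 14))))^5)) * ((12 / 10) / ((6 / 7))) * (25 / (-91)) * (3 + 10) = 5344190389876508292720022 / 23653440230776584291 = 225937.13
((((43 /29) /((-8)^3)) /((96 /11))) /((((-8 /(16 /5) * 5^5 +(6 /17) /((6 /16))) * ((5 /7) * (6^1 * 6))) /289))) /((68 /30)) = 0.00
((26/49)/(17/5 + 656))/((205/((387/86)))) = 39/2207891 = 0.00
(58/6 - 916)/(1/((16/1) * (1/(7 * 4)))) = -517.90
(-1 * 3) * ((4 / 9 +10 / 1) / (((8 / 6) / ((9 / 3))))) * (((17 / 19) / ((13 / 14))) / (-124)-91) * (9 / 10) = 1768596417 / 306280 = 5774.44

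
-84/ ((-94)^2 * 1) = -21/ 2209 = -0.01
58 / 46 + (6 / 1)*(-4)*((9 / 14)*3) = -7249 / 161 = -45.02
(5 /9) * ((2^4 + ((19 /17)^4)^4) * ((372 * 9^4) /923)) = 1446815754503147984475409380 /44914280101240519607963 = 32212.82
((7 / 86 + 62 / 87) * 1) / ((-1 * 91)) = -0.01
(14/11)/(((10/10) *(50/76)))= 532/275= 1.93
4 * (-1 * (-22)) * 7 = 616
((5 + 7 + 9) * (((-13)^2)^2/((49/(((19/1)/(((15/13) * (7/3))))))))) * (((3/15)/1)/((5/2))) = 42327402/6125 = 6910.60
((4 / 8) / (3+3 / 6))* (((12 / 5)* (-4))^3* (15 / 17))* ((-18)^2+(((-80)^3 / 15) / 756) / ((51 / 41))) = -34076704768 / 1062075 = -32085.03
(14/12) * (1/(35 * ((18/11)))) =0.02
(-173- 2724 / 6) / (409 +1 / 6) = -3762 / 2455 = -1.53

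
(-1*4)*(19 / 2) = -38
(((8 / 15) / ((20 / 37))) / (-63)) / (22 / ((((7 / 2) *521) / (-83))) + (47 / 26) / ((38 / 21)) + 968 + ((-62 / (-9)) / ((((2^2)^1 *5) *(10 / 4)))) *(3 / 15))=-0.00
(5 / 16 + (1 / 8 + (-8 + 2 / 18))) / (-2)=1073 / 288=3.73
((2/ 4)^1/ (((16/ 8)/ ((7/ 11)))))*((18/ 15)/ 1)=21/ 110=0.19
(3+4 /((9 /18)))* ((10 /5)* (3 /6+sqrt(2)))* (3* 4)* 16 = 2112+4224* sqrt(2) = 8085.64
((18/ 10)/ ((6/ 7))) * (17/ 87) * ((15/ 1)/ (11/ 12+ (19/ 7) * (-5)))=-14994/ 30827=-0.49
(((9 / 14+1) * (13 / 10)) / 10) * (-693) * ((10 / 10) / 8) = -29601 / 1600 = -18.50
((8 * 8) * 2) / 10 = 64 / 5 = 12.80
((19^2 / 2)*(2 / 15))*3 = 361 / 5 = 72.20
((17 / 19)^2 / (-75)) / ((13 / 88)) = -25432 / 351975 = -0.07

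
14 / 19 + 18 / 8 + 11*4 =3571 / 76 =46.99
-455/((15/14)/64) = -81536/3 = -27178.67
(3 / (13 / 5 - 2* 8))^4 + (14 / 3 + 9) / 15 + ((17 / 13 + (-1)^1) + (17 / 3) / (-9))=20925105989 / 35365217355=0.59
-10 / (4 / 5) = -25 / 2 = -12.50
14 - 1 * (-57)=71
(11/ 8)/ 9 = 11/ 72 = 0.15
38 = 38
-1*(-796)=796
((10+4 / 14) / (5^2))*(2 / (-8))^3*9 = -81 / 1400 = -0.06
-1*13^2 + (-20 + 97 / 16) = -2927 / 16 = -182.94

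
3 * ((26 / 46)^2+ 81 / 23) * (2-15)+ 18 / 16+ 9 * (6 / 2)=-514959 / 4232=-121.68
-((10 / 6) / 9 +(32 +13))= -1220 / 27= -45.19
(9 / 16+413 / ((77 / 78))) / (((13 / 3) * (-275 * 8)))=-221193 / 5033600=-0.04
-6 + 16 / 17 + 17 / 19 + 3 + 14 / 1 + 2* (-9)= -1668 / 323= -5.16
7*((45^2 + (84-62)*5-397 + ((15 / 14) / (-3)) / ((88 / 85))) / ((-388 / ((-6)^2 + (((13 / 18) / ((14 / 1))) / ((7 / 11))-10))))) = -32830457179 / 40153344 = -817.63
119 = 119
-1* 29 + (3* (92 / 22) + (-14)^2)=1975 / 11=179.55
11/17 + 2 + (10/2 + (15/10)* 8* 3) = 742/17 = 43.65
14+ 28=42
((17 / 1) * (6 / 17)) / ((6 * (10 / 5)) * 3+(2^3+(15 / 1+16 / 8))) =6 / 61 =0.10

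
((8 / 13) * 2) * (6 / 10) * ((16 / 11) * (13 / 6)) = 128 / 55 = 2.33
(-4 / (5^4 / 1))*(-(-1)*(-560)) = 448 / 125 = 3.58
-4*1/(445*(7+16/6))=-12/12905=-0.00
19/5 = 3.80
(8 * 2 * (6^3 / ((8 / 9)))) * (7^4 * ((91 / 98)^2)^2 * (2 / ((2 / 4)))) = 27761292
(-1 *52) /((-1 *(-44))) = -13 /11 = -1.18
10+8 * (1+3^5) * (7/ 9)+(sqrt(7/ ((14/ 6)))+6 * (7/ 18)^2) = sqrt(3)+82573/ 54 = 1530.86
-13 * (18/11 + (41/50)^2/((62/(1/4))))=-145320383/6820000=-21.31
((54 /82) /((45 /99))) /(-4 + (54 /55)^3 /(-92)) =-227301525 /629180506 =-0.36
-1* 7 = -7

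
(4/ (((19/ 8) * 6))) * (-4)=-64/ 57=-1.12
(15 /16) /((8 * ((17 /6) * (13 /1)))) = 45 /14144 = 0.00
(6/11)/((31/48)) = 288/341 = 0.84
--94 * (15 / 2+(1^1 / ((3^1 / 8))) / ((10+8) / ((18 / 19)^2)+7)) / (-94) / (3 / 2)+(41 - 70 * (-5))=187950 / 487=385.93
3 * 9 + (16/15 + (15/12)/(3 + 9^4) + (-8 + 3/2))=21.57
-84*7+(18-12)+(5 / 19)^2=-210077 / 361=-581.93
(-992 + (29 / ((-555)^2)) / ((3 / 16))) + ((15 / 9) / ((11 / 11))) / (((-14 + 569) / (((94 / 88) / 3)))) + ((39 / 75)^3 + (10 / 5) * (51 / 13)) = -36119439744437 / 36706312500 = -984.01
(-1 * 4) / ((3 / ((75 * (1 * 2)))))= -200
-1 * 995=-995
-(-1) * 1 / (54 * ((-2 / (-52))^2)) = 338 / 27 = 12.52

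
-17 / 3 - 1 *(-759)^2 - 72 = -1728476 / 3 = -576158.67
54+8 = 62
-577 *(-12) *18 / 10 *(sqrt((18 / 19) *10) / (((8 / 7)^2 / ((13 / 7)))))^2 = 1161087291 / 4864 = 238710.38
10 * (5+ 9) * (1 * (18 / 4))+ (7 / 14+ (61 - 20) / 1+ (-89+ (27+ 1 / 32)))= 19505 / 32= 609.53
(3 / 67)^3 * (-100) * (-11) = 29700 / 300763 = 0.10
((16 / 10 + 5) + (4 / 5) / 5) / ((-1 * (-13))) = 13 / 25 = 0.52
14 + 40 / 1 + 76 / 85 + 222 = 23536 / 85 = 276.89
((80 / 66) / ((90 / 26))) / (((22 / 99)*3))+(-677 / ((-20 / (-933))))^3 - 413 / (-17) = -424126152973359126443 / 13464000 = -31500754082988.65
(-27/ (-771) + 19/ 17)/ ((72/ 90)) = 6295/ 4369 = 1.44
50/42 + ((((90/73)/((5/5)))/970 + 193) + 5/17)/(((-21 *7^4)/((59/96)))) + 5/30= 789400053451/582674756832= 1.35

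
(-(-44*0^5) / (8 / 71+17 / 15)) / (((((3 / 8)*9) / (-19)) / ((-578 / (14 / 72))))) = 0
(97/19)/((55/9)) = 873/1045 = 0.84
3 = 3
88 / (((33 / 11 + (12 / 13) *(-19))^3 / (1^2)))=-193336 / 6751269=-0.03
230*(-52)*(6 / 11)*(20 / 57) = -478400 / 209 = -2289.00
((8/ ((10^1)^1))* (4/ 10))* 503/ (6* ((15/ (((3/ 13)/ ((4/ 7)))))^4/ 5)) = 1207703/ 17136600000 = 0.00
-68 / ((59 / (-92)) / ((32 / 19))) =200192 / 1121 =178.58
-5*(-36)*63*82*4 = 3719520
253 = 253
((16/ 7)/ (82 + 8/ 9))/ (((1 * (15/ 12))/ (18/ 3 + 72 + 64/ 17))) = 80064/ 44387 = 1.80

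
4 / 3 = 1.33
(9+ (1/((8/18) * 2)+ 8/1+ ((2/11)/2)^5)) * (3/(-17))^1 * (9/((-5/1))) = 630514881/109514680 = 5.76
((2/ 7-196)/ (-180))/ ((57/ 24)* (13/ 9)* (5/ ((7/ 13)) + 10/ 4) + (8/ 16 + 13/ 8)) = 1096/ 42897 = 0.03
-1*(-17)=17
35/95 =7/19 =0.37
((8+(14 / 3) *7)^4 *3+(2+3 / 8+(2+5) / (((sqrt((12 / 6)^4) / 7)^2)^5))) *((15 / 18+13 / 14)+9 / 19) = 51813630809205619 / 2824077312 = 18347100.69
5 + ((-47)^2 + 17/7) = 15515/7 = 2216.43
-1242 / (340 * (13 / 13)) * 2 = -621 / 85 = -7.31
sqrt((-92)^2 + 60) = 2 * sqrt(2131) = 92.33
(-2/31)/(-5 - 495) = 1/7750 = 0.00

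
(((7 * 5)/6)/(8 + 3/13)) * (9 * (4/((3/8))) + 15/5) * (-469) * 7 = -49294245/214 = -230346.94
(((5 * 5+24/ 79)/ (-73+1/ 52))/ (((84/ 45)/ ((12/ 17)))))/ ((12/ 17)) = -25987/ 139909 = -0.19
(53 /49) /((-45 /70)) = -106 /63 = -1.68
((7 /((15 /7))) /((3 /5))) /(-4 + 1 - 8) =-49 /99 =-0.49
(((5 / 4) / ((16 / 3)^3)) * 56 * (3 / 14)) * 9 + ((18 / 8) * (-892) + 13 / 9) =-73899995 / 36864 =-2004.67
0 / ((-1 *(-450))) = 0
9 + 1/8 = 73/8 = 9.12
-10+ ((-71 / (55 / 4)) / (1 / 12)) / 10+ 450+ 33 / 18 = 435.64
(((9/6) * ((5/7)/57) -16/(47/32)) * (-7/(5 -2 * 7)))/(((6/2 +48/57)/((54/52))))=-407871/178412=-2.29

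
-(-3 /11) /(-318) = -1 /1166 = -0.00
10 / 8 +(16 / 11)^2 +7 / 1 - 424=-200199 / 484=-413.63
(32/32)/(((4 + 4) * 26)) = 0.00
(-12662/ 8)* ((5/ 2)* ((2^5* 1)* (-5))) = 633100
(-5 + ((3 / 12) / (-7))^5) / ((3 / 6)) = -86051841 / 8605184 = -10.00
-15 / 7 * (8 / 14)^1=-60 / 49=-1.22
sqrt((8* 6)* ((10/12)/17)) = 2* sqrt(170)/17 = 1.53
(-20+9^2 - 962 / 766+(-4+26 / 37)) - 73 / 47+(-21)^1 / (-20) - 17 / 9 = 6480443153 / 119886660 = 54.05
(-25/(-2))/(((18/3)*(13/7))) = 175/156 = 1.12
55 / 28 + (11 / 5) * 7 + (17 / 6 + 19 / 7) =22.91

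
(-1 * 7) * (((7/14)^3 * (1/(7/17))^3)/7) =-1.79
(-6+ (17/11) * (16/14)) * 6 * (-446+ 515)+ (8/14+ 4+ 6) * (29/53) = -1018498/583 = -1746.99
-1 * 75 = -75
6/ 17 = 0.35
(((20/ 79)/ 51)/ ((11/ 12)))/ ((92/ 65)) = 1300/ 339779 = 0.00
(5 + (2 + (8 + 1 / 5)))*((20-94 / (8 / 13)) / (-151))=10089 / 755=13.36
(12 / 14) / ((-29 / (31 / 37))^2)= 5766 / 8059303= 0.00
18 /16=1.12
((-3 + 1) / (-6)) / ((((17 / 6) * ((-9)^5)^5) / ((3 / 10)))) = -0.00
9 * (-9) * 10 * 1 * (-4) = 3240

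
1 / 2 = 0.50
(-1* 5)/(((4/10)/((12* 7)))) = -1050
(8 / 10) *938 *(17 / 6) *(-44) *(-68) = 95420864 / 15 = 6361390.93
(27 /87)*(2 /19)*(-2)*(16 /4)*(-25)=3600 /551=6.53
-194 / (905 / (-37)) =7178 / 905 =7.93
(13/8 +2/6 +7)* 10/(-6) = -1075/72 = -14.93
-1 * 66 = -66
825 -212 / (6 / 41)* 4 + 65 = -4904.67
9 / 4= 2.25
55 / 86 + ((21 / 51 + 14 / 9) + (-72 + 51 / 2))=-288773 / 6579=-43.89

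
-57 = -57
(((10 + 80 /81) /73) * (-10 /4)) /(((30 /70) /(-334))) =5202050 /17739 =293.25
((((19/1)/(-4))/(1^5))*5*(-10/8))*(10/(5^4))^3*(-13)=-247/156250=-0.00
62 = 62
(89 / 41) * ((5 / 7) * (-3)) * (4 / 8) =-1335 / 574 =-2.33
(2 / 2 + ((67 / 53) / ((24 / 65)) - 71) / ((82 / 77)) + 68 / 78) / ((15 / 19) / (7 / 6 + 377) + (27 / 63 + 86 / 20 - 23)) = 125999280474305 / 37378626397944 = 3.37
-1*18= -18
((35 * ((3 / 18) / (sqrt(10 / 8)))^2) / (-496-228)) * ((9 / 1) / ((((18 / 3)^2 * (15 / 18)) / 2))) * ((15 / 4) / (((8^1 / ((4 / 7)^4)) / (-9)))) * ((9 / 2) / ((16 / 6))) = 243 / 496664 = 0.00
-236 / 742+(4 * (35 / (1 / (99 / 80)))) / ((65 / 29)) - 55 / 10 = 6894777 / 96460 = 71.48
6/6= 1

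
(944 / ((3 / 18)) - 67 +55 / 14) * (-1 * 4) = -156826 / 7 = -22403.71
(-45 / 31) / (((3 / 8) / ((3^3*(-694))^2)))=-1359145718.71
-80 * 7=-560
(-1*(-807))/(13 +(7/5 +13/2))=8070/209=38.61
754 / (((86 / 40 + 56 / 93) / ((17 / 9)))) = 7947160 / 15357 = 517.49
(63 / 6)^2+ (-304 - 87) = -1123 / 4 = -280.75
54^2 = 2916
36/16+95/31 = 659/124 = 5.31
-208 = -208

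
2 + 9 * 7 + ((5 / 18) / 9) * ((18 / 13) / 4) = 30425 / 468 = 65.01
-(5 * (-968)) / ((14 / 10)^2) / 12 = 30250 / 147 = 205.78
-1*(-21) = 21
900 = 900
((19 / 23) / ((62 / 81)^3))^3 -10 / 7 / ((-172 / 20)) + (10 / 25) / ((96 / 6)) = 1596769636939598823033243 / 247882126672624898961920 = 6.44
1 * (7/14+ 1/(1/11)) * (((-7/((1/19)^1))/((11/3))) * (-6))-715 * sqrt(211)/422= 27531/11-715 * sqrt(211)/422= 2478.21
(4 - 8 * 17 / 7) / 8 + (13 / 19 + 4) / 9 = -3371 / 2394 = -1.41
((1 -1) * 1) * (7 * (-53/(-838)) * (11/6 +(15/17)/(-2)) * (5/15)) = 0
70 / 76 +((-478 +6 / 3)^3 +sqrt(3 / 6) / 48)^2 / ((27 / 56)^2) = 49900381706963123046319 / 997272 - 21138634496*sqrt(2) / 2187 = 50036882308268166.73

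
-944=-944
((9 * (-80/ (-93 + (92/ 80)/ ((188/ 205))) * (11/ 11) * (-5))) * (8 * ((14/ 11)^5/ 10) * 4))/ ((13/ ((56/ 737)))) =-260914686197760/ 106458243331583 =-2.45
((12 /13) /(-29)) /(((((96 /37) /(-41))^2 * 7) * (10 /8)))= -2301289 /2533440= -0.91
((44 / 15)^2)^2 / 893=3748096 / 45208125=0.08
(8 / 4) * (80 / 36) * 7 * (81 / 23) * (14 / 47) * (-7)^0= 35280 / 1081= 32.64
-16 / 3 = -5.33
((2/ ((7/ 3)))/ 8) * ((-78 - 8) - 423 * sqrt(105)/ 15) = -423 * sqrt(105)/ 140 - 129/ 14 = -40.17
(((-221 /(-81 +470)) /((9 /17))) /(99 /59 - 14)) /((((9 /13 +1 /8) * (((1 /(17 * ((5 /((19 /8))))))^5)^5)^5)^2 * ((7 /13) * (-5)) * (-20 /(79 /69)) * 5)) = 913588553721686074097316979533162875404692582946563236145542196154546925167040127318854321251699470318487246407728895968414175965538492627185687128735056522634769333986270267616524349673035622071946895907256928112171121525182641709367419643429813123454263529723067190178205693584706076488852069088620228106322284239509400832180137263541015685104652391806120937200331167479627328047210327635821970038273532735323546497727861231295325053619659285263093786457169885711564800000000000000000000000000000000000000000000000000000000000000000000000000000000000000000000000000000000000000000000000000000000000000000000000000000000000000000000000000000000000000000000000000000000000000000000000000000000000000000000000000000 /59989313300375932011767714754373149256554136199267000321749521677192591648525401626755395285466954519970043626521923715940910262009251257750880600318647860442733421701031018378228369330072612636338597709151997648526273898763870589948658774718390758441099443196640468046320378737027130642823059041928692128856043213677501222589641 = 15229188391392387128187900000000000000000000000000000000000000000000000000000000000000000000000000000000000000000000000000000000000000000000000000000000000000000000000000000000000000000000000000000000000000000000000000000000000000000000000000000000000000000000000000000000000000000000000000000000000000000000000000000000000000000000000000000000000000000000000000000000000000000000000000.00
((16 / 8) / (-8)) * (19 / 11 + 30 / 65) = -313 / 572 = -0.55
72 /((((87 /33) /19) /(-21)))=-316008 /29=-10896.83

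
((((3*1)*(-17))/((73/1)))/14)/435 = -17/148190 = -0.00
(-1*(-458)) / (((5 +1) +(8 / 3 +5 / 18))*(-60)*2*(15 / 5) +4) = -229 / 1608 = -0.14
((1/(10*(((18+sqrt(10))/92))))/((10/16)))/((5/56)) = 185472/19625 - 10304*sqrt(10)/19625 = 7.79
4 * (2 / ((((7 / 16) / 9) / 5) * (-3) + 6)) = 1920 / 1433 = 1.34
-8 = -8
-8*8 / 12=-16 / 3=-5.33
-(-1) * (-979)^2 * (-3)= -2875323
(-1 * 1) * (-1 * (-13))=-13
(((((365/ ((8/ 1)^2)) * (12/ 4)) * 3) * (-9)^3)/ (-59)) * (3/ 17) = 7184295/ 64192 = 111.92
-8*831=-6648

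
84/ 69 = 28/ 23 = 1.22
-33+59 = 26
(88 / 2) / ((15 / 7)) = 308 / 15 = 20.53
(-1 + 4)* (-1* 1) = -3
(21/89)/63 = 1/267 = 0.00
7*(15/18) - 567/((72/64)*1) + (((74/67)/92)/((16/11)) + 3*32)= -59493707/147936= -402.16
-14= -14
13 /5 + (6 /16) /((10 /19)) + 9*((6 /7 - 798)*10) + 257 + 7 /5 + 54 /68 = -680492937 /9520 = -71480.35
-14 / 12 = -7 / 6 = -1.17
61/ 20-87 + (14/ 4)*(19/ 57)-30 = -6767/ 60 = -112.78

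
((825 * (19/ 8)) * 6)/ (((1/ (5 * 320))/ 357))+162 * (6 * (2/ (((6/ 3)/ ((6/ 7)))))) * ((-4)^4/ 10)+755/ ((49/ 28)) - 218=235031703966/ 35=6715191541.89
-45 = -45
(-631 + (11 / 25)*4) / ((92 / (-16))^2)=-251696 / 13225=-19.03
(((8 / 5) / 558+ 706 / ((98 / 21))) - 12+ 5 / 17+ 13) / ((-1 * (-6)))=25329491 / 996030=25.43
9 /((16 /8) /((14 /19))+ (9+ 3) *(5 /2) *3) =63 /649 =0.10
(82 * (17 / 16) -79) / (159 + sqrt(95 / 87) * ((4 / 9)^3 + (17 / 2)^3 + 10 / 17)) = -1104771901488840 / 331340590664632463 + 49101055403985 * sqrt(8265) / 331340590664632463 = 0.01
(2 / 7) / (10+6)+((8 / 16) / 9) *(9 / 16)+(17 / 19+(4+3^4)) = 85.94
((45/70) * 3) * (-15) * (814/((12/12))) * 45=-7417575/7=-1059653.57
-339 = -339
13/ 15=0.87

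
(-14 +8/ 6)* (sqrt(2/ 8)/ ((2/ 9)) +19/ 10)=-1577/ 30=-52.57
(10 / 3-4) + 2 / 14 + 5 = 94 / 21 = 4.48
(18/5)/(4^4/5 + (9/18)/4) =144/2053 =0.07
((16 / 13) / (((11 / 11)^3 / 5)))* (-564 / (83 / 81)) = -3654720 / 1079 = -3387.14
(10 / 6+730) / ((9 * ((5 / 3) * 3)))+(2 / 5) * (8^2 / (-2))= 467 / 135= 3.46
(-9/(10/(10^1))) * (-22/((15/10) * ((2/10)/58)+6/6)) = 10440/53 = 196.98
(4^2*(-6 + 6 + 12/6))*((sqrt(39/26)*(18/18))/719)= 16*sqrt(6)/719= 0.05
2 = 2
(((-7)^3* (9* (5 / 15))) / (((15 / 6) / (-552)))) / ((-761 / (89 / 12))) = -2214.31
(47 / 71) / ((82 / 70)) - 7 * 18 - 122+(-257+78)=-426.43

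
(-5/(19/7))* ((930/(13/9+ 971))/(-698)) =0.00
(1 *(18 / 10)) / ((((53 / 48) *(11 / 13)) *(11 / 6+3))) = 33696 / 84535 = 0.40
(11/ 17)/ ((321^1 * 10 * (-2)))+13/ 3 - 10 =-206157/ 36380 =-5.67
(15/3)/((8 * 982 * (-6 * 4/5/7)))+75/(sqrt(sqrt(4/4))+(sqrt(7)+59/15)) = 15695605325/735510144 - 16875 * sqrt(7)/3901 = 9.89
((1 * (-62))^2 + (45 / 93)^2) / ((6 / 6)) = 3844.23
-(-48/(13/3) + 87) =-987/13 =-75.92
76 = 76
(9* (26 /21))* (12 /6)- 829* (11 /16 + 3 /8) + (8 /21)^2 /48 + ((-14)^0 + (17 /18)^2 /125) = -6806966981 /7938000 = -857.52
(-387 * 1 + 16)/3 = -123.67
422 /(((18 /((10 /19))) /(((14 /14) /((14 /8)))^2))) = 33760 /8379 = 4.03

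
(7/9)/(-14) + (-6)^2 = 35.94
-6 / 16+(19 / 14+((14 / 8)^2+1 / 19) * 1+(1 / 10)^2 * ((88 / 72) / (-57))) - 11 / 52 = 72555121 / 18673200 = 3.89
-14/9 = -1.56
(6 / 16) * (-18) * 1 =-27 / 4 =-6.75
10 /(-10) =-1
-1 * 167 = -167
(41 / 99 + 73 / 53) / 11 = 9400 / 57717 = 0.16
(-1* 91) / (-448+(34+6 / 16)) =0.22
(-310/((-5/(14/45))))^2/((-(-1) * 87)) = 753424/176175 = 4.28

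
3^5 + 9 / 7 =244.29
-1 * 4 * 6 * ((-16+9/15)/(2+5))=52.80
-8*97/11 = -776/11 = -70.55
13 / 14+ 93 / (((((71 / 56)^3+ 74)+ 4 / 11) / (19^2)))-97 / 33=29826136274915 / 68186999958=437.42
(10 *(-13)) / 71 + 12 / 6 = 12 / 71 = 0.17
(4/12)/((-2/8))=-4/3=-1.33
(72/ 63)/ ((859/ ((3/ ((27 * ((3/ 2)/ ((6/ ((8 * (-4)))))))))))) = -0.00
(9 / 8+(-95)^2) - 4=72177 / 8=9022.12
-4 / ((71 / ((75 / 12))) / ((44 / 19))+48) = -1100 / 14549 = -0.08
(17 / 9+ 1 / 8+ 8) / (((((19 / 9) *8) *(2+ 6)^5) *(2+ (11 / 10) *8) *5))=721 / 2151677952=0.00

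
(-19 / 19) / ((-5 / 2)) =2 / 5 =0.40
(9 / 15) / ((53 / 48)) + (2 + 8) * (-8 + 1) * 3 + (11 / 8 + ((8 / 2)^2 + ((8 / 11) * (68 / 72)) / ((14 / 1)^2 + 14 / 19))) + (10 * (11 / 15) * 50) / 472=-4427415040397 / 23143677480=-191.30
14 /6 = 7 /3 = 2.33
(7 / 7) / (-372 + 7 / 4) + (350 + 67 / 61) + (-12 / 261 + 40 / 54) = 24884600243 / 70737003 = 351.79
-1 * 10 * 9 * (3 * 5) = -1350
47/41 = 1.15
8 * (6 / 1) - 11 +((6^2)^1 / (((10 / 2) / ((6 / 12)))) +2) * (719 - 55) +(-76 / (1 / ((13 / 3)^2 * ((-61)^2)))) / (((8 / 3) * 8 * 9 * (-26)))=20818763 / 4320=4819.16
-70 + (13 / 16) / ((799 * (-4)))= -70.00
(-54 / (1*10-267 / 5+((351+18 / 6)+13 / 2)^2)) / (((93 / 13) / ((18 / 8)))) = -10530 / 80548447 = -0.00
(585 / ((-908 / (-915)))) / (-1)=-535275 / 908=-589.51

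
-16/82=-8/41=-0.20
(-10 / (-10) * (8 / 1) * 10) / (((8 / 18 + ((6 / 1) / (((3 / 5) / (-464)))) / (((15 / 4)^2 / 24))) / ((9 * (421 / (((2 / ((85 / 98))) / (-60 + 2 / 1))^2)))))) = -5180133718125 / 213888283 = -24218.88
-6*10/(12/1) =-5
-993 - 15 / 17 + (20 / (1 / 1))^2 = -10096 / 17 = -593.88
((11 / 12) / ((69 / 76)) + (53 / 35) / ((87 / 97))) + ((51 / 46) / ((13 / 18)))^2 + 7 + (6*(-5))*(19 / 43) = -42183652286 / 35117159805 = -1.20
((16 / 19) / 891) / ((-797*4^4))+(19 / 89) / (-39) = -1367232341 / 249771549456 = -0.01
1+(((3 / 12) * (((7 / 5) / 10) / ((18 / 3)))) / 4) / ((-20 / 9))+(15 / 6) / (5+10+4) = 687601 / 608000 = 1.13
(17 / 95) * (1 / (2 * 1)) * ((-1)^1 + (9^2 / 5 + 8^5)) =1393286 / 475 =2933.23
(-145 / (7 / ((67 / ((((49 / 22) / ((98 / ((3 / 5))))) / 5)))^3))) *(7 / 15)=-11609151037000000 / 81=-143322852308641.98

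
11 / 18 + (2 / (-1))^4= 299 / 18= 16.61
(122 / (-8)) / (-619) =61 / 2476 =0.02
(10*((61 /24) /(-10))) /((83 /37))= -2257 /1992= -1.13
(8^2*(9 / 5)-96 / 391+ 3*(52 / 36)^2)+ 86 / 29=190089253 / 1530765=124.18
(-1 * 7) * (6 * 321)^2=-25966332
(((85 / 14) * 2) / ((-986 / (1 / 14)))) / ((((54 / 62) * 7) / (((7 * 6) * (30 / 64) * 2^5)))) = -775 / 8526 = -0.09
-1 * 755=-755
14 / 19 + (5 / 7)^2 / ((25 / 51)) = 1655 / 931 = 1.78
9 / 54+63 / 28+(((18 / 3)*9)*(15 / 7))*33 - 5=320543 / 84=3815.99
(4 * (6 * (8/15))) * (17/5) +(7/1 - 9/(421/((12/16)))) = 2126217/42100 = 50.50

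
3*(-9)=-27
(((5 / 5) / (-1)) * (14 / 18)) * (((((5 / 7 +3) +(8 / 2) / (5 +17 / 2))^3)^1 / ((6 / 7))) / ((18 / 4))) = -435519512 / 33480783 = -13.01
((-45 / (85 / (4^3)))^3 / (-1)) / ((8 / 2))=47775744 / 4913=9724.35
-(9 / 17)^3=-729 / 4913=-0.15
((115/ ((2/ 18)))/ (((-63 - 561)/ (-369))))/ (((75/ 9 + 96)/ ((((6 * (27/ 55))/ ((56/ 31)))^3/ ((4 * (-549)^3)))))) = -1658858419737/ 43176688164478668800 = -0.00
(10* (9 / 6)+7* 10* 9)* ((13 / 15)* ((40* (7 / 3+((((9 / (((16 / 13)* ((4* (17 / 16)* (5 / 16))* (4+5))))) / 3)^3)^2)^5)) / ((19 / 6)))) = 32787929217035694164283642341299298544830746393352401891319208237572490615856 / 1990067260170196106315090363601844094988178089692010171711444854736328125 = 16475.79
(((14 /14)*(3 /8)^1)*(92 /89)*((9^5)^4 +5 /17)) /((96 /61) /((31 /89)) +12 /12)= 13483720267174456611044469 /15788155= 854040276851503966.81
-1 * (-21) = 21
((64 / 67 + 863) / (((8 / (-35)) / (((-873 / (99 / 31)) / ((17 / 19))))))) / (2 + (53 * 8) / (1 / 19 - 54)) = -332335519375 / 1686256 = -197084.86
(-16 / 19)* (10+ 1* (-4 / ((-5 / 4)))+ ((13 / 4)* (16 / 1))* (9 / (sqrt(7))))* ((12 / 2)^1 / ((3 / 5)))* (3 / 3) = -74880* sqrt(7) / 133- 2112 / 19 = -1600.74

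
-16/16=-1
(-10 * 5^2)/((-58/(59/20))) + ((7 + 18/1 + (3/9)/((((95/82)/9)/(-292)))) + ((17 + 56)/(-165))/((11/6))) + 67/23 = -21950758413/30668660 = -715.74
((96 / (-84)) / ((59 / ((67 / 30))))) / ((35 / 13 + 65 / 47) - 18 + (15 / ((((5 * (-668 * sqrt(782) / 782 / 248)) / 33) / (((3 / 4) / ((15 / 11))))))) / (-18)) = -125346076779352 * sqrt(782) / 2044377391761586329 - 518054158743680 / 681459130587195443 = -0.00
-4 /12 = -1 /3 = -0.33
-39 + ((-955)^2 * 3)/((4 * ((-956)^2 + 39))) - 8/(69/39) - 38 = -271675311/3363428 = -80.77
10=10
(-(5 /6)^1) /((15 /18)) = -1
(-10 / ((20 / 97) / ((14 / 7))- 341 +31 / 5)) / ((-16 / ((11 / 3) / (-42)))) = 26675 / 163626624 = 0.00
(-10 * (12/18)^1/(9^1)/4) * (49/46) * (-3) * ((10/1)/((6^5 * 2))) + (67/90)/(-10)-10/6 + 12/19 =-1696059677/1529150400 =-1.11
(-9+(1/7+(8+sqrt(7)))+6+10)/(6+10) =sqrt(7)/16+53/56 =1.11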